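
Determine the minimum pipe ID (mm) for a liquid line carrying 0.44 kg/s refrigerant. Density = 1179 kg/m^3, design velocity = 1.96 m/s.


A = m_dot / (rho * v) = 0.44 / (1179 * 1.96) = 0.0001904069516 m^2
d = sqrt(4*A/pi) * 1000
d = 15.6 mm

15.6


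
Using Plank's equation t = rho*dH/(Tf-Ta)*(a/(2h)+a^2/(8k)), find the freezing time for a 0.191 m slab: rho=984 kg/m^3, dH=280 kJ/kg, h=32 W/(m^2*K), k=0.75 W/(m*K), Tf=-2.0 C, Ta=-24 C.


dT = -2.0 - (-24) = 22.0 K
term1 = a/(2h) = 0.191/(2*32) = 0.002984375
term2 = a^2/(8k) = 0.191^2/(8*0.75) = 0.006080166667
t = rho*dH*1000/dT * (term1 + term2)
t = 984*280*1000/22.0 * (0.002984375 + 0.006080166667)
t = 113521 s

113521


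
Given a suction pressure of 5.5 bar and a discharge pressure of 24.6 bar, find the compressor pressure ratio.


PR = P_high / P_low
PR = 24.6 / 5.5
PR = 4.473

4.473


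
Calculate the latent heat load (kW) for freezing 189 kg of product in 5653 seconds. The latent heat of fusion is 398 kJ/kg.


Q_lat = m * h_fg / t
Q_lat = 189 * 398 / 5653
Q_lat = 13.31 kW

13.31


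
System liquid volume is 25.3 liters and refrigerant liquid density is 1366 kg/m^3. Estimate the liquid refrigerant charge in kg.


Charge = V * rho / 1000
Charge = 25.3 * 1366 / 1000
Charge = 34.56 kg

34.56


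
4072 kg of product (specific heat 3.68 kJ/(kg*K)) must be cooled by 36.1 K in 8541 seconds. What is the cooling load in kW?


Q = m * cp * dT / t
Q = 4072 * 3.68 * 36.1 / 8541
Q = 63.337 kW

63.337


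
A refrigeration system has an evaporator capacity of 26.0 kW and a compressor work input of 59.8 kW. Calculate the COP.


COP = Q_evap / W
COP = 26.0 / 59.8
COP = 0.435

0.435


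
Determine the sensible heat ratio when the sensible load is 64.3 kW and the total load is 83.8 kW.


SHR = Q_sensible / Q_total
SHR = 64.3 / 83.8
SHR = 0.767

0.767


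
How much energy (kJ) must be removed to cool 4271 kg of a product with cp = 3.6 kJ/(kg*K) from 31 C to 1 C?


dT = 31 - (1) = 30 K
Q = m * cp * dT = 4271 * 3.6 * 30
Q = 461268 kJ

461268


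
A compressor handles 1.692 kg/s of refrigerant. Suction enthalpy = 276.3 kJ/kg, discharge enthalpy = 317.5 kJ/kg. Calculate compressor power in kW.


dh = 317.5 - 276.3 = 41.2 kJ/kg
W = m_dot * dh = 1.692 * 41.2 = 69.71 kW

69.71


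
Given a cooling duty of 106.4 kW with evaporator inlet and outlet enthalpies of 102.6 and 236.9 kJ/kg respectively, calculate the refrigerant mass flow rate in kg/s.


dh = 236.9 - 102.6 = 134.3 kJ/kg
m_dot = Q / dh = 106.4 / 134.3 = 0.7923 kg/s

0.7923


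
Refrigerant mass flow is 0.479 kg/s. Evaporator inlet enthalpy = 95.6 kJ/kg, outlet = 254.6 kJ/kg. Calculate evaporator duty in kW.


dh = 254.6 - 95.6 = 159.0 kJ/kg
Q_evap = m_dot * dh = 0.479 * 159.0
Q_evap = 76.16 kW

76.16


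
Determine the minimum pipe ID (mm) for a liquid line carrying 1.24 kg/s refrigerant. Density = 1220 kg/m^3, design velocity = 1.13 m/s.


A = m_dot / (rho * v) = 1.24 / (1220 * 1.13) = 0.0008994632236 m^2
d = sqrt(4*A/pi) * 1000
d = 33.8 mm

33.8


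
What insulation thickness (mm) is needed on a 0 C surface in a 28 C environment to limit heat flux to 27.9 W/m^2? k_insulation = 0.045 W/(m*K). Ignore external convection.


dT = 28 - (0) = 28 K
thickness = k * dT / q_max * 1000
thickness = 0.045 * 28 / 27.9 * 1000
thickness = 45.2 mm

45.2


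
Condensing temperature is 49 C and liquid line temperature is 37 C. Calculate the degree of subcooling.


Subcooling = T_cond - T_liquid
Subcooling = 49 - 37
Subcooling = 12 K

12


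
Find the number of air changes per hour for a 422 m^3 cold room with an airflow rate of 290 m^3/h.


ACH = flow / volume
ACH = 290 / 422
ACH = 0.687

0.687


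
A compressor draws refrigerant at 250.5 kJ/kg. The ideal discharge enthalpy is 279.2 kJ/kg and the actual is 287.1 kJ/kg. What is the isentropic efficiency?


dh_ideal = 279.2 - 250.5 = 28.7 kJ/kg
dh_actual = 287.1 - 250.5 = 36.6 kJ/kg
eta_s = dh_ideal / dh_actual = 28.7 / 36.6
eta_s = 0.7842

0.7842


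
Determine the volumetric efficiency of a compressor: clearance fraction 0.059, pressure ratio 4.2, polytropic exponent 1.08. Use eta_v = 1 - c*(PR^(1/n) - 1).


PR^(1/n) = 4.2^(1/1.08) = 3.77644076
eta_v = 1 - 0.059 * (3.77644076 - 1)
eta_v = 0.8362

0.8362


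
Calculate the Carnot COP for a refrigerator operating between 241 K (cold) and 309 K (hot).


dT = 309 - 241 = 68 K
COP_carnot = T_cold / dT = 241 / 68
COP_carnot = 3.544

3.544


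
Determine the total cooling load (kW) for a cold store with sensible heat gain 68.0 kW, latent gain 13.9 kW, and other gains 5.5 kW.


Q_total = Q_s + Q_l + Q_misc
Q_total = 68.0 + 13.9 + 5.5
Q_total = 87.4 kW

87.4


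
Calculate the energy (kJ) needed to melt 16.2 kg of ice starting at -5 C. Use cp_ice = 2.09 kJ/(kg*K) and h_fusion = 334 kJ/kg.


Sensible heat = cp * dT = 2.09 * 5 = 10.45 kJ/kg
Total per kg = 10.45 + 334 = 344.45 kJ/kg
Q = m * total = 16.2 * 344.45
Q = 5580.1 kJ

5580.1


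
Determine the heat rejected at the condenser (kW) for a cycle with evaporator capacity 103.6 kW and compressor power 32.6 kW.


Q_cond = Q_evap + W
Q_cond = 103.6 + 32.6
Q_cond = 136.2 kW

136.2


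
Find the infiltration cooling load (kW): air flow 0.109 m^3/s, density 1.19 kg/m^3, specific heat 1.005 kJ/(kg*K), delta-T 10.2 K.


Q = V_dot * rho * cp * dT
Q = 0.109 * 1.19 * 1.005 * 10.2
Q = 1.33 kW

1.33


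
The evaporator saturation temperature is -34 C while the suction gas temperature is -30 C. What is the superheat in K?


Superheat = T_suction - T_evap
Superheat = -30 - (-34)
Superheat = 4 K

4


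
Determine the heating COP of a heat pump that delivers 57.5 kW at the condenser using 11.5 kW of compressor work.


COP_hp = Q_cond / W
COP_hp = 57.5 / 11.5
COP_hp = 5.0

5.0


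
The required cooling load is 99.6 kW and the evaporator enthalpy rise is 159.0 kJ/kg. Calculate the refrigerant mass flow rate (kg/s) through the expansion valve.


m_dot = Q / dh
m_dot = 99.6 / 159.0
m_dot = 0.6264 kg/s

0.6264


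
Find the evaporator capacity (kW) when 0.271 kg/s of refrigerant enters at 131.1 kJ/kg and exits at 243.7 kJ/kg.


dh = 243.7 - 131.1 = 112.6 kJ/kg
Q_evap = m_dot * dh = 0.271 * 112.6
Q_evap = 30.51 kW

30.51


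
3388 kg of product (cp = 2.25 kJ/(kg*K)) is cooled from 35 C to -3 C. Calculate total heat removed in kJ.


dT = 35 - (-3) = 38 K
Q = m * cp * dT = 3388 * 2.25 * 38
Q = 289674 kJ

289674


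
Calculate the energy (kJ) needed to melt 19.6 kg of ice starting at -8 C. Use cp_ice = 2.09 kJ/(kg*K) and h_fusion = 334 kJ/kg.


Sensible heat = cp * dT = 2.09 * 8 = 16.72 kJ/kg
Total per kg = 16.72 + 334 = 350.72 kJ/kg
Q = m * total = 19.6 * 350.72
Q = 6874.1 kJ

6874.1


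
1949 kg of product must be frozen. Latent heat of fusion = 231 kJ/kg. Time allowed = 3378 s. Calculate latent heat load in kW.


Q_lat = m * h_fg / t
Q_lat = 1949 * 231 / 3378
Q_lat = 133.28 kW

133.28


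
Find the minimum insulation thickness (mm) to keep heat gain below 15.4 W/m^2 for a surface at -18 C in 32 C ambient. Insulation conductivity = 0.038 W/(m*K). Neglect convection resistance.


dT = 32 - (-18) = 50 K
thickness = k * dT / q_max * 1000
thickness = 0.038 * 50 / 15.4 * 1000
thickness = 123.4 mm

123.4


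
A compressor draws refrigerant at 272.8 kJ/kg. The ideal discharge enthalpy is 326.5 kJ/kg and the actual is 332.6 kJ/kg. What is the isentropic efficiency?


dh_ideal = 326.5 - 272.8 = 53.7 kJ/kg
dh_actual = 332.6 - 272.8 = 59.8 kJ/kg
eta_s = dh_ideal / dh_actual = 53.7 / 59.8
eta_s = 0.898

0.898


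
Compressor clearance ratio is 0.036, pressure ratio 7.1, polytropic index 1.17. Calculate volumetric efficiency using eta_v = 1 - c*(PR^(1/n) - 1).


PR^(1/n) = 7.1^(1/1.17) = 5.34036866
eta_v = 1 - 0.036 * (5.34036866 - 1)
eta_v = 0.8437

0.8437


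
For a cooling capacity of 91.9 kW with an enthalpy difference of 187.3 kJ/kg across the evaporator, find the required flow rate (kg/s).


m_dot = Q / dh
m_dot = 91.9 / 187.3
m_dot = 0.4907 kg/s

0.4907


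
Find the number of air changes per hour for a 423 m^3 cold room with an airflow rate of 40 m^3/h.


ACH = flow / volume
ACH = 40 / 423
ACH = 0.095

0.095


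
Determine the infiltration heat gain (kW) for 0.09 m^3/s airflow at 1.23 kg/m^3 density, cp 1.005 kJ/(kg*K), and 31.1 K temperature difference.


Q = V_dot * rho * cp * dT
Q = 0.09 * 1.23 * 1.005 * 31.1
Q = 3.46 kW

3.46


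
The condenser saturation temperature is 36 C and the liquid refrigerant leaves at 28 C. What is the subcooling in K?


Subcooling = T_cond - T_liquid
Subcooling = 36 - 28
Subcooling = 8 K

8


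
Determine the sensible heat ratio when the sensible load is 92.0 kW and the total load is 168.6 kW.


SHR = Q_sensible / Q_total
SHR = 92.0 / 168.6
SHR = 0.546

0.546


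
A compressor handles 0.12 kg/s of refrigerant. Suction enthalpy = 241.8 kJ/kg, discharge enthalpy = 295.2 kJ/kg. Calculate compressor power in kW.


dh = 295.2 - 241.8 = 53.4 kJ/kg
W = m_dot * dh = 0.12 * 53.4 = 6.41 kW

6.41


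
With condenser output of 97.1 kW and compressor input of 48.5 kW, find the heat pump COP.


COP_hp = Q_cond / W
COP_hp = 97.1 / 48.5
COP_hp = 2.002

2.002


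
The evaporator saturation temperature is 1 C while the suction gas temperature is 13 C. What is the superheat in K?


Superheat = T_suction - T_evap
Superheat = 13 - (1)
Superheat = 12 K

12


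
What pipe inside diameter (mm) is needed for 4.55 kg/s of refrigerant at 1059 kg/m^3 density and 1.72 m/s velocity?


A = m_dot / (rho * v) = 4.55 / (1059 * 1.72) = 0.002497968685 m^2
d = sqrt(4*A/pi) * 1000
d = 56.4 mm

56.4


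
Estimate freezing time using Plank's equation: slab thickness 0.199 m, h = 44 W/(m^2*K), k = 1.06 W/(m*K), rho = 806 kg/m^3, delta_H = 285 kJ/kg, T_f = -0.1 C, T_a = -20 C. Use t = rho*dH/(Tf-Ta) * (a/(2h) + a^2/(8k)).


dT = -0.1 - (-20) = 19.9 K
term1 = a/(2h) = 0.199/(2*44) = 0.002261363636
term2 = a^2/(8k) = 0.199^2/(8*1.06) = 0.004669929245
t = rho*dH*1000/dT * (term1 + term2)
t = 806*285*1000/19.9 * (0.002261363636 + 0.004669929245)
t = 80009 s

80009


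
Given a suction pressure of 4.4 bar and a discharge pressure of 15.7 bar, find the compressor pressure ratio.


PR = P_high / P_low
PR = 15.7 / 4.4
PR = 3.568

3.568


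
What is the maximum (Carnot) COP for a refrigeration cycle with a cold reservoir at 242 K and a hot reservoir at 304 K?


dT = 304 - 242 = 62 K
COP_carnot = T_cold / dT = 242 / 62
COP_carnot = 3.903

3.903


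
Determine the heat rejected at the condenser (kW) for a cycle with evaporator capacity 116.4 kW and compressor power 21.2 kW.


Q_cond = Q_evap + W
Q_cond = 116.4 + 21.2
Q_cond = 137.6 kW

137.6


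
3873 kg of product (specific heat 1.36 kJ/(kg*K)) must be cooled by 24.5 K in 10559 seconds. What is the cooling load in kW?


Q = m * cp * dT / t
Q = 3873 * 1.36 * 24.5 / 10559
Q = 12.222 kW

12.222


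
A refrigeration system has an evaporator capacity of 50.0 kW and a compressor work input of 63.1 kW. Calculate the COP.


COP = Q_evap / W
COP = 50.0 / 63.1
COP = 0.792

0.792


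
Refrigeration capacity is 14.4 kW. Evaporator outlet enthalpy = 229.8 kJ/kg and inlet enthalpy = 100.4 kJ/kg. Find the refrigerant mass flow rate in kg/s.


dh = 229.8 - 100.4 = 129.4 kJ/kg
m_dot = Q / dh = 14.4 / 129.4 = 0.1113 kg/s

0.1113


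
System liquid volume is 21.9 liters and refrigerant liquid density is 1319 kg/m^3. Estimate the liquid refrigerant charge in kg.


Charge = V * rho / 1000
Charge = 21.9 * 1319 / 1000
Charge = 28.89 kg

28.89


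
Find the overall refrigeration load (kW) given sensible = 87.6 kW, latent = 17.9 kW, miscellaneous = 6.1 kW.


Q_total = Q_s + Q_l + Q_misc
Q_total = 87.6 + 17.9 + 6.1
Q_total = 111.6 kW

111.6


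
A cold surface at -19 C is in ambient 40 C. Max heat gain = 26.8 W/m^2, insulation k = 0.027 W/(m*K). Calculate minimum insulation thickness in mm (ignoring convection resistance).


dT = 40 - (-19) = 59 K
thickness = k * dT / q_max * 1000
thickness = 0.027 * 59 / 26.8 * 1000
thickness = 59.4 mm

59.4


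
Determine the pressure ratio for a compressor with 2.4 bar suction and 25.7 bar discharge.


PR = P_high / P_low
PR = 25.7 / 2.4
PR = 10.708

10.708


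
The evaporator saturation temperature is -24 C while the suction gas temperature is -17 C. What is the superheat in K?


Superheat = T_suction - T_evap
Superheat = -17 - (-24)
Superheat = 7 K

7


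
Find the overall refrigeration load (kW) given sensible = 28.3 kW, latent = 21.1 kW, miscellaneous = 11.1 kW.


Q_total = Q_s + Q_l + Q_misc
Q_total = 28.3 + 21.1 + 11.1
Q_total = 60.5 kW

60.5


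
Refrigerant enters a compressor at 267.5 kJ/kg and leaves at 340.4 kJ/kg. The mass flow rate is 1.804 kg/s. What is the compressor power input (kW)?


dh = 340.4 - 267.5 = 72.9 kJ/kg
W = m_dot * dh = 1.804 * 72.9 = 131.51 kW

131.51


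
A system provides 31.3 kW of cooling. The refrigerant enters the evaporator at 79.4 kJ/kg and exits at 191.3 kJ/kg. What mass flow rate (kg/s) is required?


dh = 191.3 - 79.4 = 111.9 kJ/kg
m_dot = Q / dh = 31.3 / 111.9 = 0.2797 kg/s

0.2797


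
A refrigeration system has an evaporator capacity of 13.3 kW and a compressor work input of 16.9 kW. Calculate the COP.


COP = Q_evap / W
COP = 13.3 / 16.9
COP = 0.787

0.787


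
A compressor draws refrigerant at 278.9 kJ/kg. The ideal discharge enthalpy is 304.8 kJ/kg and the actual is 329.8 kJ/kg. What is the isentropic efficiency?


dh_ideal = 304.8 - 278.9 = 25.9 kJ/kg
dh_actual = 329.8 - 278.9 = 50.9 kJ/kg
eta_s = dh_ideal / dh_actual = 25.9 / 50.9
eta_s = 0.5088

0.5088


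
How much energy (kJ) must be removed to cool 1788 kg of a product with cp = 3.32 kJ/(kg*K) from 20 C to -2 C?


dT = 20 - (-2) = 22 K
Q = m * cp * dT = 1788 * 3.32 * 22
Q = 130596 kJ

130596


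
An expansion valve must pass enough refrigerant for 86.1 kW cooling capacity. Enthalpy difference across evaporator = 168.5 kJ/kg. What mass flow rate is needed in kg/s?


m_dot = Q / dh
m_dot = 86.1 / 168.5
m_dot = 0.511 kg/s

0.511


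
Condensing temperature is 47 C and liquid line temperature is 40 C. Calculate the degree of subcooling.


Subcooling = T_cond - T_liquid
Subcooling = 47 - 40
Subcooling = 7 K

7


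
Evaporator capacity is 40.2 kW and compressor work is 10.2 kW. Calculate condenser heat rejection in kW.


Q_cond = Q_evap + W
Q_cond = 40.2 + 10.2
Q_cond = 50.4 kW

50.4


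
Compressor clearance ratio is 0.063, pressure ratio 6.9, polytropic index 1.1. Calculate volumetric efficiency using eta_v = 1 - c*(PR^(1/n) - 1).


PR^(1/n) = 6.9^(1/1.1) = 5.78882049
eta_v = 1 - 0.063 * (5.78882049 - 1)
eta_v = 0.6983

0.6983


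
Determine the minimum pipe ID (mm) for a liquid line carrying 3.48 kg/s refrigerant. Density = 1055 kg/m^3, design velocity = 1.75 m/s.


A = m_dot / (rho * v) = 3.48 / (1055 * 1.75) = 0.001884901828 m^2
d = sqrt(4*A/pi) * 1000
d = 49.0 mm

49.0


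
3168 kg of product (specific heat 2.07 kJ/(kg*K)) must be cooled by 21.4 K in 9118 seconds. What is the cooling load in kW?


Q = m * cp * dT / t
Q = 3168 * 2.07 * 21.4 / 9118
Q = 15.391 kW

15.391


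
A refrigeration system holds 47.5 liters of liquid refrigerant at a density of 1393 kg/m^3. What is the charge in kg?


Charge = V * rho / 1000
Charge = 47.5 * 1393 / 1000
Charge = 66.17 kg

66.17


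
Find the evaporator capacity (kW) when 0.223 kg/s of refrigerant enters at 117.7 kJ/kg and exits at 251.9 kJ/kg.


dh = 251.9 - 117.7 = 134.2 kJ/kg
Q_evap = m_dot * dh = 0.223 * 134.2
Q_evap = 29.93 kW

29.93


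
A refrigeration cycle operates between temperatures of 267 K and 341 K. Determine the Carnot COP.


dT = 341 - 267 = 74 K
COP_carnot = T_cold / dT = 267 / 74
COP_carnot = 3.608

3.608


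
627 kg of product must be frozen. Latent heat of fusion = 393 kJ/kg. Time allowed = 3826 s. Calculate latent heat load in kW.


Q_lat = m * h_fg / t
Q_lat = 627 * 393 / 3826
Q_lat = 64.4 kW

64.4


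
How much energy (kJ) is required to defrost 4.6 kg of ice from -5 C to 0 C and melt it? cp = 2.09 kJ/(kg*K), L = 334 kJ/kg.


Sensible heat = cp * dT = 2.09 * 5 = 10.45 kJ/kg
Total per kg = 10.45 + 334 = 344.45 kJ/kg
Q = m * total = 4.6 * 344.45
Q = 1584.5 kJ

1584.5


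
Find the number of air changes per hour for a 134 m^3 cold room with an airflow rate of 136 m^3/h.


ACH = flow / volume
ACH = 136 / 134
ACH = 1.015

1.015


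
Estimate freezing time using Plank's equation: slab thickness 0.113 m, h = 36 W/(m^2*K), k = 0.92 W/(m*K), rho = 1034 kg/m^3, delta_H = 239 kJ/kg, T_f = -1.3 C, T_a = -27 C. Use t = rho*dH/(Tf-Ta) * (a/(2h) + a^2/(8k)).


dT = -1.3 - (-27) = 25.7 K
term1 = a/(2h) = 0.113/(2*36) = 0.001569444444
term2 = a^2/(8k) = 0.113^2/(8*0.92) = 0.001734918478
t = rho*dH*1000/dT * (term1 + term2)
t = 1034*239*1000/25.7 * (0.001569444444 + 0.001734918478)
t = 31774 s

31774


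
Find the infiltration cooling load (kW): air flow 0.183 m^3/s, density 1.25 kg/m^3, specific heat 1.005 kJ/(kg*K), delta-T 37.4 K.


Q = V_dot * rho * cp * dT
Q = 0.183 * 1.25 * 1.005 * 37.4
Q = 8.598 kW

8.598


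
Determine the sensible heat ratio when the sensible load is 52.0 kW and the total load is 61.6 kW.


SHR = Q_sensible / Q_total
SHR = 52.0 / 61.6
SHR = 0.844

0.844


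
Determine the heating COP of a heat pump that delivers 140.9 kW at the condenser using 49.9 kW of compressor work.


COP_hp = Q_cond / W
COP_hp = 140.9 / 49.9
COP_hp = 2.824

2.824


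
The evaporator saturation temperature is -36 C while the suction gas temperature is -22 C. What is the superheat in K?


Superheat = T_suction - T_evap
Superheat = -22 - (-36)
Superheat = 14 K

14


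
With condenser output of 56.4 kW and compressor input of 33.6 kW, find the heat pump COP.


COP_hp = Q_cond / W
COP_hp = 56.4 / 33.6
COP_hp = 1.679

1.679


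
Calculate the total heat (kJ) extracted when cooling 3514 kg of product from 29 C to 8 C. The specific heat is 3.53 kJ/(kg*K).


dT = 29 - (8) = 21 K
Q = m * cp * dT = 3514 * 3.53 * 21
Q = 260493 kJ

260493


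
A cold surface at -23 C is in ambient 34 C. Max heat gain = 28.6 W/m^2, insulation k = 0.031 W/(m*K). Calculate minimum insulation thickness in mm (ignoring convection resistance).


dT = 34 - (-23) = 57 K
thickness = k * dT / q_max * 1000
thickness = 0.031 * 57 / 28.6 * 1000
thickness = 61.8 mm

61.8


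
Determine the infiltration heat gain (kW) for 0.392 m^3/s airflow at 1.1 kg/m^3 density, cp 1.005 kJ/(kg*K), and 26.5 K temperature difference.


Q = V_dot * rho * cp * dT
Q = 0.392 * 1.1 * 1.005 * 26.5
Q = 11.484 kW

11.484


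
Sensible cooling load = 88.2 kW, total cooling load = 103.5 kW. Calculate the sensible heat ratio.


SHR = Q_sensible / Q_total
SHR = 88.2 / 103.5
SHR = 0.852

0.852


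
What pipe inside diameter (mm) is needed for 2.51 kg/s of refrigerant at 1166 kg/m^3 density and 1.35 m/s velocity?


A = m_dot / (rho * v) = 2.51 / (1166 * 1.35) = 0.001594561972 m^2
d = sqrt(4*A/pi) * 1000
d = 45.1 mm

45.1


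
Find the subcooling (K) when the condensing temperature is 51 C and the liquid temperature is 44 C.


Subcooling = T_cond - T_liquid
Subcooling = 51 - 44
Subcooling = 7 K

7


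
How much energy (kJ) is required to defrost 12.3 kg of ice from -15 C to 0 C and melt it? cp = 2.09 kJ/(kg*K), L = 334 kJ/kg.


Sensible heat = cp * dT = 2.09 * 15 = 31.35 kJ/kg
Total per kg = 31.35 + 334 = 365.35 kJ/kg
Q = m * total = 12.3 * 365.35
Q = 4493.8 kJ

4493.8


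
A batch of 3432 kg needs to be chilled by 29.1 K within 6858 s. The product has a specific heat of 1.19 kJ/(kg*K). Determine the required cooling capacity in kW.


Q = m * cp * dT / t
Q = 3432 * 1.19 * 29.1 / 6858
Q = 17.33 kW

17.33


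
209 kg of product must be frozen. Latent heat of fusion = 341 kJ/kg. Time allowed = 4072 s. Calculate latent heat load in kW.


Q_lat = m * h_fg / t
Q_lat = 209 * 341 / 4072
Q_lat = 17.5 kW

17.5


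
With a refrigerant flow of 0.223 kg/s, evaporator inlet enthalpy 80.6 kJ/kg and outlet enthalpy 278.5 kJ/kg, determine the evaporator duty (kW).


dh = 278.5 - 80.6 = 197.9 kJ/kg
Q_evap = m_dot * dh = 0.223 * 197.9
Q_evap = 44.13 kW

44.13


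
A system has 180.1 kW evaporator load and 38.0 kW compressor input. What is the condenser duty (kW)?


Q_cond = Q_evap + W
Q_cond = 180.1 + 38.0
Q_cond = 218.1 kW

218.1


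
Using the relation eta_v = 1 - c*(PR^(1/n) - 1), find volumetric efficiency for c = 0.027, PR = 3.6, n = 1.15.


PR^(1/n) = 3.6^(1/1.15) = 3.04608
eta_v = 1 - 0.027 * (3.04608 - 1)
eta_v = 0.9448

0.9448


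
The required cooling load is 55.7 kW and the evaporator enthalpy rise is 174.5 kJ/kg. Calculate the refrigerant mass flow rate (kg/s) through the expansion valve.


m_dot = Q / dh
m_dot = 55.7 / 174.5
m_dot = 0.3192 kg/s

0.3192


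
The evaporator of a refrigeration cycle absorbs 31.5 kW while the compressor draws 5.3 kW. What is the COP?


COP = Q_evap / W
COP = 31.5 / 5.3
COP = 5.943

5.943


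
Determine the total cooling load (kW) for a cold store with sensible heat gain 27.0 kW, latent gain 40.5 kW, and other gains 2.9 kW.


Q_total = Q_s + Q_l + Q_misc
Q_total = 27.0 + 40.5 + 2.9
Q_total = 70.4 kW

70.4


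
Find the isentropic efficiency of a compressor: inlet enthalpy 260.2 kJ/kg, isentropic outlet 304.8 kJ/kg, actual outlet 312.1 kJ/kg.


dh_ideal = 304.8 - 260.2 = 44.6 kJ/kg
dh_actual = 312.1 - 260.2 = 51.9 kJ/kg
eta_s = dh_ideal / dh_actual = 44.6 / 51.9
eta_s = 0.8593

0.8593


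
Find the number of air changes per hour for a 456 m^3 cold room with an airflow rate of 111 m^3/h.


ACH = flow / volume
ACH = 111 / 456
ACH = 0.243

0.243


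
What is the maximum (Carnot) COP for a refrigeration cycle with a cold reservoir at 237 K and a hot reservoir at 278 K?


dT = 278 - 237 = 41 K
COP_carnot = T_cold / dT = 237 / 41
COP_carnot = 5.78

5.78


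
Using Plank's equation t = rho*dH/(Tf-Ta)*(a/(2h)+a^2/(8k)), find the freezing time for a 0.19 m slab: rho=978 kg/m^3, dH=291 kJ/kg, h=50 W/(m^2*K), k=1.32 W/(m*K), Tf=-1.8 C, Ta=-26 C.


dT = -1.8 - (-26) = 24.2 K
term1 = a/(2h) = 0.19/(2*50) = 0.0019
term2 = a^2/(8k) = 0.19^2/(8*1.32) = 0.003418560606
t = rho*dH*1000/dT * (term1 + term2)
t = 978*291*1000/24.2 * (0.0019 + 0.003418560606)
t = 62548 s

62548


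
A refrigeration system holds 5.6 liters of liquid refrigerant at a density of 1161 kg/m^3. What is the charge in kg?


Charge = V * rho / 1000
Charge = 5.6 * 1161 / 1000
Charge = 6.5 kg

6.5


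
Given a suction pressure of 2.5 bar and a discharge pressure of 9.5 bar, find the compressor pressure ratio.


PR = P_high / P_low
PR = 9.5 / 2.5
PR = 3.8

3.8


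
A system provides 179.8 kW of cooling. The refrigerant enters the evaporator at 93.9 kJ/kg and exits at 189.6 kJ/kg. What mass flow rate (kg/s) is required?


dh = 189.6 - 93.9 = 95.7 kJ/kg
m_dot = Q / dh = 179.8 / 95.7 = 1.8788 kg/s

1.8788


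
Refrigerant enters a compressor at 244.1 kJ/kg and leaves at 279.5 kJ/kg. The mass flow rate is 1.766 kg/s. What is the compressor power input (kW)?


dh = 279.5 - 244.1 = 35.4 kJ/kg
W = m_dot * dh = 1.766 * 35.4 = 62.52 kW

62.52


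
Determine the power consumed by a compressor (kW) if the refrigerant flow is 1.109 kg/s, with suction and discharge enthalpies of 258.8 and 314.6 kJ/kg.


dh = 314.6 - 258.8 = 55.8 kJ/kg
W = m_dot * dh = 1.109 * 55.8 = 61.88 kW

61.88


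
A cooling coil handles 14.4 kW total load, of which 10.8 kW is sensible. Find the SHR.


SHR = Q_sensible / Q_total
SHR = 10.8 / 14.4
SHR = 0.75

0.75


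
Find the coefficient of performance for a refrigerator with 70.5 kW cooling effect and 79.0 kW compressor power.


COP = Q_evap / W
COP = 70.5 / 79.0
COP = 0.892

0.892


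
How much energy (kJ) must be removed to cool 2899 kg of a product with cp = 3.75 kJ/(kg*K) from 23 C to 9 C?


dT = 23 - (9) = 14 K
Q = m * cp * dT = 2899 * 3.75 * 14
Q = 152198 kJ

152198


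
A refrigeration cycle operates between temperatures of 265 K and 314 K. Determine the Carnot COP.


dT = 314 - 265 = 49 K
COP_carnot = T_cold / dT = 265 / 49
COP_carnot = 5.408

5.408


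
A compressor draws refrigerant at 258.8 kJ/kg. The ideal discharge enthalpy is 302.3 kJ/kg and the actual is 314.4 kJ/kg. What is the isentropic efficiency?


dh_ideal = 302.3 - 258.8 = 43.5 kJ/kg
dh_actual = 314.4 - 258.8 = 55.6 kJ/kg
eta_s = dh_ideal / dh_actual = 43.5 / 55.6
eta_s = 0.7824

0.7824


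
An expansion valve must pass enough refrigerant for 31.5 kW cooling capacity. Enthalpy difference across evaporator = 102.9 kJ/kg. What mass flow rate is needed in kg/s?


m_dot = Q / dh
m_dot = 31.5 / 102.9
m_dot = 0.3061 kg/s

0.3061


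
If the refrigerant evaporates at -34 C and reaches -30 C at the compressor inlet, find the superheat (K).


Superheat = T_suction - T_evap
Superheat = -30 - (-34)
Superheat = 4 K

4


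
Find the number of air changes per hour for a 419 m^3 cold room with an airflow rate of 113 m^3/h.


ACH = flow / volume
ACH = 113 / 419
ACH = 0.27

0.27


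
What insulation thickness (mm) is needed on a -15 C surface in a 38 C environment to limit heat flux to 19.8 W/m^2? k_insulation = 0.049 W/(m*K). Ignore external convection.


dT = 38 - (-15) = 53 K
thickness = k * dT / q_max * 1000
thickness = 0.049 * 53 / 19.8 * 1000
thickness = 131.2 mm

131.2


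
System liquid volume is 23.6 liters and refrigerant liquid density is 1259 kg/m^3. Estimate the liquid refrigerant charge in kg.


Charge = V * rho / 1000
Charge = 23.6 * 1259 / 1000
Charge = 29.71 kg

29.71


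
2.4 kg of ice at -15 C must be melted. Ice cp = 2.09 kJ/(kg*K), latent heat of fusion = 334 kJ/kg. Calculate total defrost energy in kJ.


Sensible heat = cp * dT = 2.09 * 15 = 31.35 kJ/kg
Total per kg = 31.35 + 334 = 365.35 kJ/kg
Q = m * total = 2.4 * 365.35
Q = 876.8 kJ

876.8


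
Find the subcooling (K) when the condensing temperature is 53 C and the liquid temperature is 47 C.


Subcooling = T_cond - T_liquid
Subcooling = 53 - 47
Subcooling = 6 K

6


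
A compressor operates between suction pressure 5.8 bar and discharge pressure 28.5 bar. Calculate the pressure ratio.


PR = P_high / P_low
PR = 28.5 / 5.8
PR = 4.914

4.914


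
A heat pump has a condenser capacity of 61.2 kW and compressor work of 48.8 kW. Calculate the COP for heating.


COP_hp = Q_cond / W
COP_hp = 61.2 / 48.8
COP_hp = 1.254

1.254


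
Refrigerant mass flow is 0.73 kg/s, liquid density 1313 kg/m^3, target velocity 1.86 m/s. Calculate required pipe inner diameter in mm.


A = m_dot / (rho * v) = 0.73 / (1313 * 1.86) = 0.000298913266 m^2
d = sqrt(4*A/pi) * 1000
d = 19.5 mm

19.5


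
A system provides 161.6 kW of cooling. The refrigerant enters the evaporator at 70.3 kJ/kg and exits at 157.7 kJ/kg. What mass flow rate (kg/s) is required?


dh = 157.7 - 70.3 = 87.4 kJ/kg
m_dot = Q / dh = 161.6 / 87.4 = 1.849 kg/s

1.849


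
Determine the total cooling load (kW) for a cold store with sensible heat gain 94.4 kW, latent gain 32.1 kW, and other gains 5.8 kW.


Q_total = Q_s + Q_l + Q_misc
Q_total = 94.4 + 32.1 + 5.8
Q_total = 132.3 kW

132.3


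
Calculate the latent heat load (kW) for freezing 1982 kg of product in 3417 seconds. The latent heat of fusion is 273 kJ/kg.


Q_lat = m * h_fg / t
Q_lat = 1982 * 273 / 3417
Q_lat = 158.35 kW

158.35


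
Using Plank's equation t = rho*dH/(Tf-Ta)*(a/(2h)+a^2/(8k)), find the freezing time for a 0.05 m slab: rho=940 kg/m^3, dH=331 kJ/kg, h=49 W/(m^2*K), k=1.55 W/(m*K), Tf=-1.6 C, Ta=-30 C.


dT = -1.6 - (-30) = 28.4 K
term1 = a/(2h) = 0.05/(2*49) = 0.0005102040816
term2 = a^2/(8k) = 0.05^2/(8*1.55) = 0.0002016129032
t = rho*dH*1000/dT * (term1 + term2)
t = 940*331*1000/28.4 * (0.0005102040816 + 0.0002016129032)
t = 7798 s

7798


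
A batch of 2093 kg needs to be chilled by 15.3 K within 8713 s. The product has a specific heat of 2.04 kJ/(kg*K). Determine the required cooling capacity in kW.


Q = m * cp * dT / t
Q = 2093 * 2.04 * 15.3 / 8713
Q = 7.498 kW

7.498


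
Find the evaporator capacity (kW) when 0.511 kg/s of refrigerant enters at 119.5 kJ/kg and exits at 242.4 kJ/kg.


dh = 242.4 - 119.5 = 122.9 kJ/kg
Q_evap = m_dot * dh = 0.511 * 122.9
Q_evap = 62.8 kW

62.8


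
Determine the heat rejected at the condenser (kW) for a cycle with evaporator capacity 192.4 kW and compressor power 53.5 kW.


Q_cond = Q_evap + W
Q_cond = 192.4 + 53.5
Q_cond = 245.9 kW

245.9


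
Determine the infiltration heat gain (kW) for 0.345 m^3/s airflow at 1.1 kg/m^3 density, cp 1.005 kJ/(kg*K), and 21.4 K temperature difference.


Q = V_dot * rho * cp * dT
Q = 0.345 * 1.1 * 1.005 * 21.4
Q = 8.162 kW

8.162


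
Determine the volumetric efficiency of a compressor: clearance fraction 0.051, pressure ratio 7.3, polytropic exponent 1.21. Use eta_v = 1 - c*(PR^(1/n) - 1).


PR^(1/n) = 7.3^(1/1.21) = 5.16999314
eta_v = 1 - 0.051 * (5.16999314 - 1)
eta_v = 0.7873

0.7873


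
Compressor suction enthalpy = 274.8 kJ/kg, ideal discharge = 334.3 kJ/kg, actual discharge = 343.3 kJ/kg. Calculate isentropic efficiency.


dh_ideal = 334.3 - 274.8 = 59.5 kJ/kg
dh_actual = 343.3 - 274.8 = 68.5 kJ/kg
eta_s = dh_ideal / dh_actual = 59.5 / 68.5
eta_s = 0.8686

0.8686


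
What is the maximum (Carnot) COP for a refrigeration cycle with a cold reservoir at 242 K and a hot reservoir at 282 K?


dT = 282 - 242 = 40 K
COP_carnot = T_cold / dT = 242 / 40
COP_carnot = 6.05

6.05


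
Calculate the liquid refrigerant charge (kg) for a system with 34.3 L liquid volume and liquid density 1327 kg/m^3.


Charge = V * rho / 1000
Charge = 34.3 * 1327 / 1000
Charge = 45.52 kg

45.52


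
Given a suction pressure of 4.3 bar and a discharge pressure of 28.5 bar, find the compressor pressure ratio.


PR = P_high / P_low
PR = 28.5 / 4.3
PR = 6.628

6.628


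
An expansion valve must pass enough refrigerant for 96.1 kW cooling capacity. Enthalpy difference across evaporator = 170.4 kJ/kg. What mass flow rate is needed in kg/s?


m_dot = Q / dh
m_dot = 96.1 / 170.4
m_dot = 0.564 kg/s

0.564


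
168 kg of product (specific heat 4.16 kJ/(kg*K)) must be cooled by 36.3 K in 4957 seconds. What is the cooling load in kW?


Q = m * cp * dT / t
Q = 168 * 4.16 * 36.3 / 4957
Q = 5.118 kW

5.118


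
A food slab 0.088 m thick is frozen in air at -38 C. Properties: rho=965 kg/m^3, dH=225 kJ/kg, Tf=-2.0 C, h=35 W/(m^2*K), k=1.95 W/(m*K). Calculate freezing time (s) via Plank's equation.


dT = -2.0 - (-38) = 36.0 K
term1 = a/(2h) = 0.088/(2*35) = 0.001257142857
term2 = a^2/(8k) = 0.088^2/(8*1.95) = 0.0004964102564
t = rho*dH*1000/dT * (term1 + term2)
t = 965*225*1000/36.0 * (0.001257142857 + 0.0004964102564)
t = 10576 s

10576


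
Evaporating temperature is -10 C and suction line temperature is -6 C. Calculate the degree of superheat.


Superheat = T_suction - T_evap
Superheat = -6 - (-10)
Superheat = 4 K

4


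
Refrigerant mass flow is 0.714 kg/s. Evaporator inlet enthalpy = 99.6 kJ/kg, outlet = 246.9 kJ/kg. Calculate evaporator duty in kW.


dh = 246.9 - 99.6 = 147.3 kJ/kg
Q_evap = m_dot * dh = 0.714 * 147.3
Q_evap = 105.17 kW

105.17


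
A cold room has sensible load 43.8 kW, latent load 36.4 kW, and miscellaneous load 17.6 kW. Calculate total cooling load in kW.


Q_total = Q_s + Q_l + Q_misc
Q_total = 43.8 + 36.4 + 17.6
Q_total = 97.8 kW

97.8


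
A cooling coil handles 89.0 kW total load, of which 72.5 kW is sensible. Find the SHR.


SHR = Q_sensible / Q_total
SHR = 72.5 / 89.0
SHR = 0.815

0.815


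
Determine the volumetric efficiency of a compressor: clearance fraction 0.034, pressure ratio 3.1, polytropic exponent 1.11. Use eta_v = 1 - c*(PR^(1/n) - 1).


PR^(1/n) = 3.1^(1/1.11) = 2.77120206
eta_v = 1 - 0.034 * (2.77120206 - 1)
eta_v = 0.9398

0.9398


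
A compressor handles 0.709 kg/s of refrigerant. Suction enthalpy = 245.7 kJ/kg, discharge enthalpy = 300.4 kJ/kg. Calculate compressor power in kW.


dh = 300.4 - 245.7 = 54.7 kJ/kg
W = m_dot * dh = 0.709 * 54.7 = 38.78 kW

38.78


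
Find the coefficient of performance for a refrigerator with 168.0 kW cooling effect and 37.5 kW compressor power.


COP = Q_evap / W
COP = 168.0 / 37.5
COP = 4.48

4.48


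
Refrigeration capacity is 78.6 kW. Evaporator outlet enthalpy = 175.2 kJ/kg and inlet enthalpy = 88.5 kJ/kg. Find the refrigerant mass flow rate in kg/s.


dh = 175.2 - 88.5 = 86.7 kJ/kg
m_dot = Q / dh = 78.6 / 86.7 = 0.9066 kg/s

0.9066


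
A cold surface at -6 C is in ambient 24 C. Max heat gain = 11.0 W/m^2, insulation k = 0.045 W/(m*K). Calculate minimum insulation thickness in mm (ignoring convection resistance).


dT = 24 - (-6) = 30 K
thickness = k * dT / q_max * 1000
thickness = 0.045 * 30 / 11.0 * 1000
thickness = 122.7 mm

122.7


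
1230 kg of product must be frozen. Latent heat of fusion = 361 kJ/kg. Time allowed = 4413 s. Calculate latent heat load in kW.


Q_lat = m * h_fg / t
Q_lat = 1230 * 361 / 4413
Q_lat = 100.62 kW

100.62


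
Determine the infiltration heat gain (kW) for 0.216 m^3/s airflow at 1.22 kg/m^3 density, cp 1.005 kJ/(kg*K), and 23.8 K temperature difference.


Q = V_dot * rho * cp * dT
Q = 0.216 * 1.22 * 1.005 * 23.8
Q = 6.303 kW

6.303


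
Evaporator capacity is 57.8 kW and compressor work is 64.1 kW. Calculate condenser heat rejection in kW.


Q_cond = Q_evap + W
Q_cond = 57.8 + 64.1
Q_cond = 121.9 kW

121.9


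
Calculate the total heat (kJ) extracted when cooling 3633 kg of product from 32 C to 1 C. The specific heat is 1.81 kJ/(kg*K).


dT = 32 - (1) = 31 K
Q = m * cp * dT = 3633 * 1.81 * 31
Q = 203848 kJ

203848


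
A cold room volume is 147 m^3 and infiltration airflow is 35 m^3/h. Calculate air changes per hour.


ACH = flow / volume
ACH = 35 / 147
ACH = 0.238

0.238


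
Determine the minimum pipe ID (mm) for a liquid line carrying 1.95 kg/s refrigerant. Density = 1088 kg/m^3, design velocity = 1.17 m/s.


A = m_dot / (rho * v) = 1.95 / (1088 * 1.17) = 0.001531862745 m^2
d = sqrt(4*A/pi) * 1000
d = 44.2 mm

44.2


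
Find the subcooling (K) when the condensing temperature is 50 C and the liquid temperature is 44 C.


Subcooling = T_cond - T_liquid
Subcooling = 50 - 44
Subcooling = 6 K

6


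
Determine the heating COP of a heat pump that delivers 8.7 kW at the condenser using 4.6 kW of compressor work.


COP_hp = Q_cond / W
COP_hp = 8.7 / 4.6
COP_hp = 1.891

1.891


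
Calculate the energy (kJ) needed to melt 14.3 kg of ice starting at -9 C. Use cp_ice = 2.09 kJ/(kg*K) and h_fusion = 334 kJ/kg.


Sensible heat = cp * dT = 2.09 * 9 = 18.81 kJ/kg
Total per kg = 18.81 + 334 = 352.81 kJ/kg
Q = m * total = 14.3 * 352.81
Q = 5045.2 kJ

5045.2


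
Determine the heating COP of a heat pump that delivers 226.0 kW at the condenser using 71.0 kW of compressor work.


COP_hp = Q_cond / W
COP_hp = 226.0 / 71.0
COP_hp = 3.183

3.183


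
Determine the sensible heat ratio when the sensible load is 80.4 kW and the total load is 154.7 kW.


SHR = Q_sensible / Q_total
SHR = 80.4 / 154.7
SHR = 0.52

0.52


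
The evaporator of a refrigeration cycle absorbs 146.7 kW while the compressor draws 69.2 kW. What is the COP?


COP = Q_evap / W
COP = 146.7 / 69.2
COP = 2.12

2.12


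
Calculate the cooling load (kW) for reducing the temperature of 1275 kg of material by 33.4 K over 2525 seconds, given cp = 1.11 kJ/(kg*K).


Q = m * cp * dT / t
Q = 1275 * 1.11 * 33.4 / 2525
Q = 18.721 kW

18.721


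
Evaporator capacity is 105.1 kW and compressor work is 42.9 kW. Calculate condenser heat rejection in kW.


Q_cond = Q_evap + W
Q_cond = 105.1 + 42.9
Q_cond = 148.0 kW

148.0


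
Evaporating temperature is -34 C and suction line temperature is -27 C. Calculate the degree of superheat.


Superheat = T_suction - T_evap
Superheat = -27 - (-34)
Superheat = 7 K

7


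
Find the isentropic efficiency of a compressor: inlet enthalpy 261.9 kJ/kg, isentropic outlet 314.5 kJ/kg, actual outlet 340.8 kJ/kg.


dh_ideal = 314.5 - 261.9 = 52.6 kJ/kg
dh_actual = 340.8 - 261.9 = 78.9 kJ/kg
eta_s = dh_ideal / dh_actual = 52.6 / 78.9
eta_s = 0.6667

0.6667


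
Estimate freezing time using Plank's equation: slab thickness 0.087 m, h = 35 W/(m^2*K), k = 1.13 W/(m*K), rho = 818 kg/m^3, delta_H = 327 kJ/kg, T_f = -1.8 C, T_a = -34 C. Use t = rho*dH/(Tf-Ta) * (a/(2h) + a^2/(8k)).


dT = -1.8 - (-34) = 32.2 K
term1 = a/(2h) = 0.087/(2*35) = 0.001242857143
term2 = a^2/(8k) = 0.087^2/(8*1.13) = 0.0008372787611
t = rho*dH*1000/dT * (term1 + term2)
t = 818*327*1000/32.2 * (0.001242857143 + 0.0008372787611)
t = 17280 s

17280


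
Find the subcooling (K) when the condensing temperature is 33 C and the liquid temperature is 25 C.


Subcooling = T_cond - T_liquid
Subcooling = 33 - 25
Subcooling = 8 K

8


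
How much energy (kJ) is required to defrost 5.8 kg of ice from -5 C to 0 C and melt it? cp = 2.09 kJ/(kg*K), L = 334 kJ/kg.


Sensible heat = cp * dT = 2.09 * 5 = 10.45 kJ/kg
Total per kg = 10.45 + 334 = 344.45 kJ/kg
Q = m * total = 5.8 * 344.45
Q = 1997.8 kJ

1997.8


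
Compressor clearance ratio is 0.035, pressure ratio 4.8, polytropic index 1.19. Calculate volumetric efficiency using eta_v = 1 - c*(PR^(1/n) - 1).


PR^(1/n) = 4.8^(1/1.19) = 3.73655714
eta_v = 1 - 0.035 * (3.73655714 - 1)
eta_v = 0.9042

0.9042


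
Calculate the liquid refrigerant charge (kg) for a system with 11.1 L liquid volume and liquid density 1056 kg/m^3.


Charge = V * rho / 1000
Charge = 11.1 * 1056 / 1000
Charge = 11.72 kg

11.72


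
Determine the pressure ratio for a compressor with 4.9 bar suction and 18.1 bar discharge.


PR = P_high / P_low
PR = 18.1 / 4.9
PR = 3.694

3.694


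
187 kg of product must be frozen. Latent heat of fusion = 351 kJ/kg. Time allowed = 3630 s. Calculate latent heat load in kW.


Q_lat = m * h_fg / t
Q_lat = 187 * 351 / 3630
Q_lat = 18.08 kW

18.08


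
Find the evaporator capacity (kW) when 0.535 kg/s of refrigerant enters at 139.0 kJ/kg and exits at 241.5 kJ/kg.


dh = 241.5 - 139.0 = 102.5 kJ/kg
Q_evap = m_dot * dh = 0.535 * 102.5
Q_evap = 54.84 kW

54.84


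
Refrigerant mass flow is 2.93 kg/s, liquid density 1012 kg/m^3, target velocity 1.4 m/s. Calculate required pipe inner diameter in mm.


A = m_dot / (rho * v) = 2.93 / (1012 * 1.4) = 0.002068040655 m^2
d = sqrt(4*A/pi) * 1000
d = 51.3 mm

51.3


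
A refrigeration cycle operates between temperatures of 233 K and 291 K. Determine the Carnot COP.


dT = 291 - 233 = 58 K
COP_carnot = T_cold / dT = 233 / 58
COP_carnot = 4.017

4.017


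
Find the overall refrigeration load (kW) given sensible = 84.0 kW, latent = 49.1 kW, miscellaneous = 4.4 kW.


Q_total = Q_s + Q_l + Q_misc
Q_total = 84.0 + 49.1 + 4.4
Q_total = 137.5 kW

137.5


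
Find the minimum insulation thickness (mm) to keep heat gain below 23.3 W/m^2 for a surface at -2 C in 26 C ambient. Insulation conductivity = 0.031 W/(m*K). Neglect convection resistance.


dT = 26 - (-2) = 28 K
thickness = k * dT / q_max * 1000
thickness = 0.031 * 28 / 23.3 * 1000
thickness = 37.3 mm

37.3


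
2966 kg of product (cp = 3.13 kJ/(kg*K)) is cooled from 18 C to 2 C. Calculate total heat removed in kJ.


dT = 18 - (2) = 16 K
Q = m * cp * dT = 2966 * 3.13 * 16
Q = 148537 kJ

148537


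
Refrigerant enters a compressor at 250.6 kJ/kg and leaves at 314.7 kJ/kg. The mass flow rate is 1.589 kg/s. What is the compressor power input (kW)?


dh = 314.7 - 250.6 = 64.1 kJ/kg
W = m_dot * dh = 1.589 * 64.1 = 101.85 kW

101.85
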